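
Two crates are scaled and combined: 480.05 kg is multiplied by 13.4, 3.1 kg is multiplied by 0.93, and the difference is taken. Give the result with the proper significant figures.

6.43 × 10³ kg

480.05 × 13.4 = 6432.67 → 6.43 × 10³ kg (3 s.f., last digit at the 10^1 place).
3.1 × 0.93 = 2.883 → 2.9 kg (2 s.f., last digit at the 10^-1 place).
Difference: 6429.787 kg; keep the coarser place, 10^1.
Result: 6.43 × 10³ kg.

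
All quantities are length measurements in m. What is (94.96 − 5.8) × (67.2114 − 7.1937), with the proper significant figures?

94.96 − 5.8 = 89.16, limited to 1 d.p. → 3 s.f.; 67.2114 − 7.1937 = 60.0177, limited to 4 d.p. → 6 s.f.
Carrying full precision, 89.16 × 60.0177 = 5351.178132; keep min(3, 6) = 3 s.f.
Rounded to 3 significant figures: 5.35 × 10³ m².

5.35 × 10³ m²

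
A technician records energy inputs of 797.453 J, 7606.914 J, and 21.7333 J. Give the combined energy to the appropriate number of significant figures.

797.453 J + 7606.914 J + 21.7333 J = 8426.1003 J.
Addition/subtraction keeps the fewest decimal places: 797.453 → 3 decimal places, 7606.914 → 3 decimal places, 21.7333 → 4 decimal places; limit is 3.
Rounded to 3 decimal places: 8426.100 J.

8426.100 J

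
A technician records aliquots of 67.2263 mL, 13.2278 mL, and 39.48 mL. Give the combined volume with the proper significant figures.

119.93 mL

67.2263 mL + 13.2278 mL + 39.48 mL = 119.9341 mL.
Addition/subtraction keeps the fewest decimal places: 67.2263 → 4 decimal places, 13.2278 → 4 decimal places, 39.48 → 2 decimal places; limit is 2.
Rounded to 2 decimal places: 119.93 mL.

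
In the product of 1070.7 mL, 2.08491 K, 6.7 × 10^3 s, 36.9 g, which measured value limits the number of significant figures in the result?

1070.7 mL → 5 s.f.; 2.08491 K → 6 s.f.; 6.7 × 10^3 s → 2 s.f.; 36.9 g → 3 s.f.
The fewest is 2 significant figures, from 6.7 × 10^3 s.

6.7 × 10^3 s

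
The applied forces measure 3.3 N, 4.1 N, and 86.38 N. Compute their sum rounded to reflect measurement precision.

3.3 N + 4.1 N + 86.38 N = 93.78 N.
Addition/subtraction keeps the fewest decimal places: 3.3 → 1 decimal place, 4.1 → 1 decimal place, 86.38 → 2 decimal places; limit is 1.
Rounded to 1 decimal place: 93.8 N.

93.8 N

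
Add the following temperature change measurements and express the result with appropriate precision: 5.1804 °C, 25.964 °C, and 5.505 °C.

36.649 °C

5.1804 °C + 25.964 °C + 5.505 °C = 36.6494 °C.
Addition/subtraction keeps the fewest decimal places: 5.1804 → 4 decimal places, 25.964 → 3 decimal places, 5.505 → 3 decimal places; limit is 3.
Rounded to 3 decimal places: 36.649 °C.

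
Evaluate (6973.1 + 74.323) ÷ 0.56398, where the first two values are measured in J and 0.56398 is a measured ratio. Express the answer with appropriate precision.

12496 J

6973.1 J + 74.323 J = 7047.423 J; the sum is limited to 1 decimal place (5 s.f.).
Carrying full precision, 7047.423 ÷ 0.56398 = 12495.8739672… J; 0.56398 has 5 s.f., so the result keeps min(5, 5) = 5 s.f.
Rounded to 5 significant figures: 12496 J.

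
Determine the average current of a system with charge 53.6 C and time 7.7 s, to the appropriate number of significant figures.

average current = 53.6 C ÷ 7.7 s = 6.96103896104… A.
53.6 has 3 significant figures; 7.7 has 2.
Division/multiplication keeps the fewest: 2 significant figures.
Rounded: 7.0 A.

7.0 A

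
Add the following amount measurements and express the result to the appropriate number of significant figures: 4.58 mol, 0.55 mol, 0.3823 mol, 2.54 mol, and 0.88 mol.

8.93 mol

4.58 mol + 0.55 mol + 0.3823 mol + 2.54 mol + 0.88 mol = 8.9323 mol.
Addition/subtraction keeps the fewest decimal places: 4.58 → 2 decimal places, 0.55 → 2 decimal places, 0.3823 → 4 decimal places, 2.54 → 2 decimal places, 0.88 → 2 decimal places; limit is 2.
Rounded to 2 decimal places: 8.93 mol.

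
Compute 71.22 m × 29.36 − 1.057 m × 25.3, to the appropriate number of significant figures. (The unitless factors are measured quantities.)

71.22 × 29.36 = 2091.0192 → 2091 m (4 s.f., last digit at the 10^0 place).
1.057 × 25.3 = 26.7421 → 26.7 m (3 s.f., last digit at the 10^-1 place).
Difference: 2064.2771 m; keep the coarser place, 10^0.
Result: 2064 m.

2064 m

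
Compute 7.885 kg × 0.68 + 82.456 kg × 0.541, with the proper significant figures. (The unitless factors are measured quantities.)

7.885 × 0.68 = 5.3618 → 5.4 kg (2 s.f., last digit at the 10^-1 place).
82.456 × 0.541 = 44.608696 → 44.6 kg (3 s.f., last digit at the 10^-1 place).
Sum: 49.970496 kg; keep the coarser place, 10^-1.
Result: 50.0 kg.

50.0 kg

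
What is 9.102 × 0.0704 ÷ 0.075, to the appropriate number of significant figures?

9.102 × 0.0704 ÷ 0.075 = 8.543744
Multiplication/division keeps the fewest significant figures: 9.102 → 4 s.f., 0.0704 → 3 s.f., 0.075 → 2 s.f.; limit is 2.
Rounded to 2 significant figures: 8.5.

8.5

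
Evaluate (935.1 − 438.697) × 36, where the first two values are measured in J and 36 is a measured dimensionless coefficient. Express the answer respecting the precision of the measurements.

935.1 J − 438.697 J = 496.403 J; the difference is limited to 1 decimal place (4 s.f.).
Carrying full precision, 496.403 × 36 = 17870.508 J; 36 has 2 s.f., so the result keeps min(4, 2) = 2 s.f.
Rounded to 2 significant figures: 1.8 × 10^4 J.

1.8 × 10^4 J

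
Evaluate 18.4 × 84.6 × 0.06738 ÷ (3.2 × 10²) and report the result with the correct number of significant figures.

0.33

18.4 × 84.6 × 0.06738 ÷ (3.2 × 10²) = 0.32777001
Multiplication/division keeps the fewest significant figures: 18.4 → 3 s.f., 84.6 → 3 s.f., 0.06738 → 4 s.f., 3.2 × 10² → 2 s.f.; limit is 2.
Rounded to 2 significant figures: 0.33.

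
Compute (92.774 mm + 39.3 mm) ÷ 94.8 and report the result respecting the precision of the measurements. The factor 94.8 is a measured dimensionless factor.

92.774 mm + 39.3 mm = 132.074 mm; the sum is limited to 1 decimal place (4 s.f.).
Carrying full precision, 132.074 ÷ 94.8 = 1.39318565401… mm; 94.8 has 3 s.f., so the result keeps min(4, 3) = 3 s.f.
Rounded to 3 significant figures: 1.39 mm.

1.39 mm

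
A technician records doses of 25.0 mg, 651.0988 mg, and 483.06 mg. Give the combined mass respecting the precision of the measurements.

1159.2 mg

25.0 mg + 651.0988 mg + 483.06 mg = 1159.1588 mg.
Addition/subtraction keeps the fewest decimal places: 25.0 → 1 decimal place, 651.0988 → 4 decimal places, 483.06 → 2 decimal places; limit is 1.
Rounded to 1 decimal place: 1159.2 mg.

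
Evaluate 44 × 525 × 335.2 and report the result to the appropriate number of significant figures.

44 × 525 × 335.2 = 7743120
Multiplication/division keeps the fewest significant figures: 44 → 2 s.f., 525 → 3 s.f., 335.2 → 4 s.f.; limit is 2.
Rounded to 2 significant figures: 7.7 × 10⁶.

7.7 × 10⁶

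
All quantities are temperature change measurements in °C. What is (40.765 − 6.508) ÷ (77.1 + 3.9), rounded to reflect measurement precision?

0.423

40.765 − 6.508 = 34.257, limited to 3 d.p. → 5 s.f.; 77.1 + 3.9 = 81.0, limited to 1 d.p. → 3 s.f.
Carrying full precision, 34.257 ÷ 81.0 = 0.422925925926…; keep min(5, 3) = 3 s.f.
Rounded to 3 significant figures: 0.423.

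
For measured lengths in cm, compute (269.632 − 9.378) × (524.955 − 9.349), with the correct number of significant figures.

134189 cm²

269.632 − 9.378 = 260.254, limited to 3 d.p. → 6 s.f.; 524.955 − 9.349 = 515.606, limited to 3 d.p. → 6 s.f.
Carrying full precision, 260.254 × 515.606 = 134188.523924; keep min(6, 6) = 6 s.f.
Rounded to 6 significant figures: 134189 cm².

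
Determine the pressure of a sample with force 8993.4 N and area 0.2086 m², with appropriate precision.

4.311 × 10^4 Pa

pressure = 8993.4 N ÷ 0.2086 m² = 43113.135187… Pa.
8993.4 has 5 significant figures; 0.2086 has 4.
Division/multiplication keeps the fewest: 4 significant figures.
Rounded: 4.311 × 10^4 Pa.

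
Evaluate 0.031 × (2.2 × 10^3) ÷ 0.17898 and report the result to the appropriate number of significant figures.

3.8 × 10^2

0.031 × (2.2 × 10^3) ÷ 0.17898 = 381.048161806…
Multiplication/division keeps the fewest significant figures: 0.031 → 2 s.f., 2.2 × 10^3 → 2 s.f., 0.17898 → 5 s.f.; limit is 2.
Rounded to 2 significant figures: 3.8 × 10^2.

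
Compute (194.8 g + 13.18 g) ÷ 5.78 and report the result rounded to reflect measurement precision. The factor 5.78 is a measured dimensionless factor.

194.8 g + 13.18 g = 207.98 g; the sum is limited to 1 decimal place (4 s.f.).
Carrying full precision, 207.98 ÷ 5.78 = 35.9826989619… g; 5.78 has 3 s.f., so the result keeps min(4, 3) = 3 s.f.
Rounded to 3 significant figures: 36.0 g.

36.0 g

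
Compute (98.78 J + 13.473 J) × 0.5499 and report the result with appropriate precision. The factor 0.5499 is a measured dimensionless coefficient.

98.78 J + 13.473 J = 112.253 J; the sum is limited to 2 decimal places (5 s.f.).
Carrying full precision, 112.253 × 0.5499 = 61.7279247 J; 0.5499 has 4 s.f., so the result keeps min(5, 4) = 4 s.f.
Rounded to 4 significant figures: 61.73 J.

61.73 J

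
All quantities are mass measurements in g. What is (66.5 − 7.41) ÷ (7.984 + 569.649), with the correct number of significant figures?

0.102

66.5 − 7.41 = 59.09, limited to 1 d.p. → 3 s.f.; 7.984 + 569.649 = 577.633, limited to 3 d.p. → 6 s.f.
Carrying full precision, 59.09 ÷ 577.633 = 0.10229678706…; keep min(3, 6) = 3 s.f.
Rounded to 3 significant figures: 0.102.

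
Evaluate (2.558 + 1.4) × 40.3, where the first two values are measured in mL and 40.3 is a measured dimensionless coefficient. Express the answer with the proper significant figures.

1.6 × 10^2 mL

2.558 mL + 1.4 mL = 3.958 mL; the sum is limited to 1 decimal place (2 s.f.).
Carrying full precision, 3.958 × 40.3 = 159.5074 mL; 40.3 has 3 s.f., so the result keeps min(2, 3) = 2 s.f.
Rounded to 2 significant figures: 1.6 × 10^2 mL.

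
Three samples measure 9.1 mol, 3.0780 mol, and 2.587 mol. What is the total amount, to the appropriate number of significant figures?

14.8 mol

9.1 mol + 3.0780 mol + 2.587 mol = 14.7650 mol.
Addition/subtraction keeps the fewest decimal places: 9.1 → 1 decimal place, 3.0780 → 4 decimal places, 2.587 → 3 decimal places; limit is 1.
Rounded to 1 decimal place: 14.8 mol.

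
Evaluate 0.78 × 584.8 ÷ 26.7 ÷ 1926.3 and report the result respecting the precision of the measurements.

0.78 × 584.8 ÷ 26.7 ÷ 1926.3 = 0.00886883919629…
Multiplication/division keeps the fewest significant figures: 0.78 → 2 s.f., 584.8 → 4 s.f., 26.7 → 3 s.f., 1926.3 → 5 s.f.; limit is 2.
Rounded to 2 significant figures: 0.0089.

0.0089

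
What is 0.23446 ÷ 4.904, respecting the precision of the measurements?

0.23446 ÷ 4.904 = 0.0478099510604…
Multiplication/division keeps the fewest significant figures: 0.23446 → 5 s.f., 4.904 → 4 s.f.; limit is 4.
Rounded to 4 significant figures: 0.04781.

0.04781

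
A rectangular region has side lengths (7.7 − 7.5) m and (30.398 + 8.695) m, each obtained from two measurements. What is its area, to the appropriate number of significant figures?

8 m²

7.7 − 7.5 = 0.2, limited to 1 d.p. → 1 s.f.; 30.398 + 8.695 = 39.093, limited to 3 d.p. → 5 s.f.
Carrying full precision, 0.2 × 39.093 = 7.8186; keep min(1, 5) = 1 s.f.
Rounded to 1 significant figure: 8 m².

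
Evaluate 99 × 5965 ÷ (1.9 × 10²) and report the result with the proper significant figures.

3.1 × 10³

99 × 5965 ÷ (1.9 × 10²) = 3108.07894737…
Multiplication/division keeps the fewest significant figures: 99 → 2 s.f., 5965 → 4 s.f., 1.9 × 10² → 2 s.f.; limit is 2.
Rounded to 2 significant figures: 3.1 × 10³.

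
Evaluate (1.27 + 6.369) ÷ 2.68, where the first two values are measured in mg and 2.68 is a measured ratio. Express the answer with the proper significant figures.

2.85 mg

1.27 mg + 6.369 mg = 7.639 mg; the sum is limited to 2 decimal places (3 s.f.).
Carrying full precision, 7.639 ÷ 2.68 = 2.85037313433… mg; 2.68 has 3 s.f., so the result keeps min(3, 3) = 3 s.f.
Rounded to 3 significant figures: 2.85 mg.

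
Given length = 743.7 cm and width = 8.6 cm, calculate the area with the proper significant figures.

6.4 × 10^3 cm²

area = 743.7 cm × 8.6 cm = 6395.82 cm².
743.7 has 4 significant figures; 8.6 has 2.
Division/multiplication keeps the fewest: 2 significant figures.
Rounded: 6.4 × 10^3 cm².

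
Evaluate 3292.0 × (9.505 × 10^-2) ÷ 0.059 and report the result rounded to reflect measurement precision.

3292.0 × (9.505 × 10^-2) ÷ 0.059 = 5303.46779661…
Multiplication/division keeps the fewest significant figures: 3292.0 → 5 s.f., 9.505 × 10^-2 → 4 s.f., 0.059 → 2 s.f.; limit is 2.
Rounded to 2 significant figures: 5.3 × 10^3.

5.3 × 10^3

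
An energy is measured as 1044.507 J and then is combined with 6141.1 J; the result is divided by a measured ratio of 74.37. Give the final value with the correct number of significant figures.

96.62 J

1044.507 J + 6141.1 J = 7185.607 J; the sum is limited to 1 decimal place (5 s.f.).
Carrying full precision, 7185.607 ÷ 74.37 = 96.6196988033… J; 74.37 has 4 s.f., so the result keeps min(5, 4) = 4 s.f.
Rounded to 4 significant figures: 96.62 J.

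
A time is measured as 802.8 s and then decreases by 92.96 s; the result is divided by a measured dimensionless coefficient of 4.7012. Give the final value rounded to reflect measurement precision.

151.0 s

802.8 s − 92.96 s = 709.84 s; the difference is limited to 1 decimal place (4 s.f.).
Carrying full precision, 709.84 ÷ 4.7012 = 150.99123628… s; 4.7012 has 5 s.f., so the result keeps min(4, 5) = 4 s.f.
Rounded to 4 significant figures: 151.0 s.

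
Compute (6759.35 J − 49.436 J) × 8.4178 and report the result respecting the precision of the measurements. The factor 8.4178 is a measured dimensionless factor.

56483 J

6759.35 J − 49.436 J = 6709.914 J; the difference is limited to 2 decimal places (6 s.f.).
Carrying full precision, 6709.914 × 8.4178 = 56482.7140692 J; 8.4178 has 5 s.f., so the result keeps min(6, 5) = 5 s.f.
Rounded to 5 significant figures: 56483 J.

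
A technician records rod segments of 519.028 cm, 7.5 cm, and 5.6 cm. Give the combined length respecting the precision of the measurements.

532.1 cm

519.028 cm + 7.5 cm + 5.6 cm = 532.128 cm.
Addition/subtraction keeps the fewest decimal places: 519.028 → 3 decimal places, 7.5 → 1 decimal place, 5.6 → 1 decimal place; limit is 1.
Rounded to 1 decimal place: 532.1 cm.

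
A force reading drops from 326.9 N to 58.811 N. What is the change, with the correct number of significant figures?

268.1 N

326.9 N − 58.811 N = 268.089 N.
Addition/subtraction keeps the fewest decimal places: 326.9 → 1 decimal place, 58.811 → 3 decimal places; limit is 1.
Rounded to 1 decimal place: 268.1 N.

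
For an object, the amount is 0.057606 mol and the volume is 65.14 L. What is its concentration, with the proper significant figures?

8.843 × 10^-4 mol/L

concentration = 0.057606 mol ÷ 65.14 L = 0.000884341418483… mol/L.
0.057606 has 5 significant figures; 65.14 has 4.
Division/multiplication keeps the fewest: 4 significant figures.
Rounded: 8.843 × 10^-4 mol/L.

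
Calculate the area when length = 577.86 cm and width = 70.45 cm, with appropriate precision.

area = 577.86 cm × 70.45 cm = 40710.237 cm².
577.86 has 5 significant figures; 70.45 has 4.
Division/multiplication keeps the fewest: 4 significant figures.
Rounded: 4.071 × 10⁴ cm².

4.071 × 10⁴ cm²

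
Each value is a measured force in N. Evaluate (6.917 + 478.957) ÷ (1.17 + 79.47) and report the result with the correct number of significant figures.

6.917 + 478.957 = 485.874, limited to 3 d.p. → 6 s.f.; 1.17 + 79.47 = 80.64, limited to 2 d.p. → 4 s.f.
Carrying full precision, 485.874 ÷ 80.64 = 6.02522321429…; keep min(6, 4) = 4 s.f.
Rounded to 4 significant figures: 6.025.

6.025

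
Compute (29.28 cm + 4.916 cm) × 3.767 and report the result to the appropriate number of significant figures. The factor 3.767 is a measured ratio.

29.28 cm + 4.916 cm = 34.196 cm; the sum is limited to 2 decimal places (4 s.f.).
Carrying full precision, 34.196 × 3.767 = 128.816332 cm; 3.767 has 4 s.f., so the result keeps min(4, 4) = 4 s.f.
Rounded to 4 significant figures: 128.8 cm.

128.8 cm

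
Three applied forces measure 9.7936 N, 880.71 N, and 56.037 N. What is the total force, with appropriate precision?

946.54 N

9.7936 N + 880.71 N + 56.037 N = 946.5406 N.
Addition/subtraction keeps the fewest decimal places: 9.7936 → 4 decimal places, 880.71 → 2 decimal places, 56.037 → 3 decimal places; limit is 2.
Rounded to 2 decimal places: 946.54 N.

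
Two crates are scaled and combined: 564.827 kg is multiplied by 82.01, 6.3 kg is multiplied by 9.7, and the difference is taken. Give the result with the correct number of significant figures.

4.626 × 10⁴ kg

564.827 × 82.01 = 46321.46227 → 4.632 × 10⁴ kg (4 s.f., last digit at the 10^1 place).
6.3 × 9.7 = 61.11 → 61 kg (2 s.f., last digit at the 10^0 place).
Difference: 46260.35227 kg; keep the coarser place, 10^1.
Result: 4.626 × 10⁴ kg.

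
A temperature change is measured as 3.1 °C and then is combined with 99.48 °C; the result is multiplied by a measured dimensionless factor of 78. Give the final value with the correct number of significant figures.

3.1 °C + 99.48 °C = 102.58 °C; the sum is limited to 1 decimal place (4 s.f.).
Carrying full precision, 102.58 × 78 = 8001.24 °C; 78 has 2 s.f., so the result keeps min(4, 2) = 2 s.f.
Rounded to 2 significant figures: 8.0 × 10^3 °C.

8.0 × 10^3 °C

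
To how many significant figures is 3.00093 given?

3.00093: zeros between nonzero digits are significant.

6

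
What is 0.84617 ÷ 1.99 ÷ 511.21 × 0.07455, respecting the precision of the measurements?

6.20 × 10^-5

0.84617 ÷ 1.99 ÷ 511.21 × 0.07455 = 0.0000620087325578…
Multiplication/division keeps the fewest significant figures: 0.84617 → 5 s.f., 1.99 → 3 s.f., 511.21 → 5 s.f., 0.07455 → 4 s.f.; limit is 3.
Rounded to 3 significant figures: 6.20 × 10^-5.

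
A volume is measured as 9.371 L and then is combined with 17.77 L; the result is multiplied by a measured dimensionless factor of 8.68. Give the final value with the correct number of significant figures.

9.371 L + 17.77 L = 27.141 L; the sum is limited to 2 decimal places (4 s.f.).
Carrying full precision, 27.141 × 8.68 = 235.58388 L; 8.68 has 3 s.f., so the result keeps min(4, 3) = 3 s.f.
Rounded to 3 significant figures: 236 L.

236 L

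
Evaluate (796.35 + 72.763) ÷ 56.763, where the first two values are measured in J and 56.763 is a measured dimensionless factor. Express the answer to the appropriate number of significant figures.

15.311 J

796.35 J + 72.763 J = 869.113 J; the sum is limited to 2 decimal places (5 s.f.).
Carrying full precision, 869.113 ÷ 56.763 = 15.3112590948… J; 56.763 has 5 s.f., so the result keeps min(5, 5) = 5 s.f.
Rounded to 5 significant figures: 15.311 J.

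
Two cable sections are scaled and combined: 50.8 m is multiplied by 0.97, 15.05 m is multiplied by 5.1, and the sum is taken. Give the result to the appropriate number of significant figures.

50.8 × 0.97 = 49.276 → 49 m (2 s.f., last digit at the 10^0 place).
15.05 × 5.1 = 76.755 → 77 m (2 s.f., last digit at the 10^0 place).
Sum: 126.031 m; keep the coarser place, 10^0.
Result: 126 m.

126 m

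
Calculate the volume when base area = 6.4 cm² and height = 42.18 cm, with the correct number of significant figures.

2.7 × 10² cm³

volume = 6.4 cm² × 42.18 cm = 269.952 cm³.
6.4 has 2 significant figures; 42.18 has 4.
Division/multiplication keeps the fewest: 2 significant figures.
Rounded: 2.7 × 10² cm³.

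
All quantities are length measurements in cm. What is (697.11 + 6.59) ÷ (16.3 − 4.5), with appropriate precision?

697.11 + 6.59 = 703.70, limited to 2 d.p. → 5 s.f.; 16.3 − 4.5 = 11.8, limited to 1 d.p. → 3 s.f.
Carrying full precision, 703.70 ÷ 11.8 = 59.6355932203…; keep min(5, 3) = 3 s.f.
Rounded to 3 significant figures: 59.6.

59.6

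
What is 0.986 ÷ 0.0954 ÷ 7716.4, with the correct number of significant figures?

0.986 ÷ 0.0954 ÷ 7716.4 = 0.00133941083528…
Multiplication/division keeps the fewest significant figures: 0.986 → 3 s.f., 0.0954 → 3 s.f., 7716.4 → 5 s.f.; limit is 3.
Rounded to 3 significant figures: 0.00134.

0.00134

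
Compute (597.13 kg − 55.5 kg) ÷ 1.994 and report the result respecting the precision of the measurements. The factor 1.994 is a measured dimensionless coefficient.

2.716 × 10² kg

597.13 kg − 55.5 kg = 541.63 kg; the difference is limited to 1 decimal place (4 s.f.).
Carrying full precision, 541.63 ÷ 1.994 = 271.629889669… kg; 1.994 has 4 s.f., so the result keeps min(4, 4) = 4 s.f.
Rounded to 4 significant figures: 2.716 × 10² kg.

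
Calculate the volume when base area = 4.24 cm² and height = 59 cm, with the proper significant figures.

2.5 × 10² cm³

volume = 4.24 cm² × 59 cm = 250.16 cm³.
4.24 has 3 significant figures; 59 has 2.
Division/multiplication keeps the fewest: 2 significant figures.
Rounded: 2.5 × 10² cm³.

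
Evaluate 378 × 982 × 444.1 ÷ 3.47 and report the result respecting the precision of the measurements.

378 × 982 × 444.1 ÷ 3.47 = 47506669.6254…
Multiplication/division keeps the fewest significant figures: 378 → 3 s.f., 982 → 3 s.f., 444.1 → 4 s.f., 3.47 → 3 s.f.; limit is 3.
Rounded to 3 significant figures: 4.75 × 10⁷.

4.75 × 10⁷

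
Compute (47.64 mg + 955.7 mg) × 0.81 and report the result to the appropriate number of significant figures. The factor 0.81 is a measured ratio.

47.64 mg + 955.7 mg = 1003.34 mg; the sum is limited to 1 decimal place (5 s.f.).
Carrying full precision, 1003.34 × 0.81 = 812.7054 mg; 0.81 has 2 s.f., so the result keeps min(5, 2) = 2 s.f.
Rounded to 2 significant figures: 8.1 × 10^2 mg.

8.1 × 10^2 mg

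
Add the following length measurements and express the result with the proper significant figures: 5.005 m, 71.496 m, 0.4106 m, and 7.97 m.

84.88 m

5.005 m + 71.496 m + 0.4106 m + 7.97 m = 84.8816 m.
Addition/subtraction keeps the fewest decimal places: 5.005 → 3 decimal places, 71.496 → 3 decimal places, 0.4106 → 4 decimal places, 7.97 → 2 decimal places; limit is 2.
Rounded to 2 decimal places: 84.88 m.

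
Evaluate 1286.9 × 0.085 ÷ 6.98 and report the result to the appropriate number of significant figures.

1286.9 × 0.085 ÷ 6.98 = 15.6714183381…
Multiplication/division keeps the fewest significant figures: 1286.9 → 5 s.f., 0.085 → 2 s.f., 6.98 → 3 s.f.; limit is 2.
Rounded to 2 significant figures: 16.

16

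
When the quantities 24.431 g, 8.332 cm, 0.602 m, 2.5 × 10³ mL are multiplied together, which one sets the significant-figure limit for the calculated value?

24.431 g → 5 s.f.; 8.332 cm → 4 s.f.; 0.602 m → 3 s.f.; 2.5 × 10³ mL → 2 s.f.
The fewest is 2 significant figures, from 2.5 × 10³ mL.

2.5 × 10³ mL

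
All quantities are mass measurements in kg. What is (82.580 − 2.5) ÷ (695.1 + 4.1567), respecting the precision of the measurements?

0.115

82.580 − 2.5 = 80.080, limited to 1 d.p. → 3 s.f.; 695.1 + 4.1567 = 699.2567, limited to 1 d.p. → 4 s.f.
Carrying full precision, 80.080 ÷ 699.2567 = 0.114521605585…; keep min(3, 4) = 3 s.f.
Rounded to 3 significant figures: 0.115.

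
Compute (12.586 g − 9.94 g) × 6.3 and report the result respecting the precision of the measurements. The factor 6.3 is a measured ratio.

17 g

12.586 g − 9.94 g = 2.646 g; the difference is limited to 2 decimal places (3 s.f.).
Carrying full precision, 2.646 × 6.3 = 16.6698 g; 6.3 has 2 s.f., so the result keeps min(3, 2) = 2 s.f.
Rounded to 2 significant figures: 17 g.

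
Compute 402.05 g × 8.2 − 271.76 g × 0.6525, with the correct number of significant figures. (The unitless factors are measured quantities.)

402.05 × 8.2 = 3296.81 → 3.3 × 10³ g (2 s.f., last digit at the 10^2 place).
271.76 × 0.6525 = 177.3234 → 177.3 g (4 s.f., last digit at the 10^-1 place).
Difference: 3119.4866 g; keep the coarser place, 10^2.
Result: 3.1 × 10³ g.

3.1 × 10³ g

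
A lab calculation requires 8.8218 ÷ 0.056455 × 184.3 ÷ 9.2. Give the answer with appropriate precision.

8.8218 ÷ 0.056455 × 184.3 ÷ 9.2 = 3130.3457159…
Multiplication/division keeps the fewest significant figures: 8.8218 → 5 s.f., 0.056455 → 5 s.f., 184.3 → 4 s.f., 9.2 → 2 s.f.; limit is 2.
Rounded to 2 significant figures: 3.1 × 10³.

3.1 × 10³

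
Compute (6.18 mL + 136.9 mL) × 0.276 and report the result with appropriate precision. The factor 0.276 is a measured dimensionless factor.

39.5 mL

6.18 mL + 136.9 mL = 143.08 mL; the sum is limited to 1 decimal place (4 s.f.).
Carrying full precision, 143.08 × 0.276 = 39.49008 mL; 0.276 has 3 s.f., so the result keeps min(4, 3) = 3 s.f.
Rounded to 3 significant figures: 39.5 mL.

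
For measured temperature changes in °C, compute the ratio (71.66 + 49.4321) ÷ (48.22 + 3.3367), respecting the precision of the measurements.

71.66 + 49.4321 = 121.0921, limited to 2 d.p. → 5 s.f.; 48.22 + 3.3367 = 51.5567, limited to 2 d.p. → 4 s.f.
Carrying full precision, 121.0921 ÷ 51.5567 = 2.34871704357…; keep min(5, 4) = 4 s.f.
Rounded to 4 significant figures: 2.349.

2.349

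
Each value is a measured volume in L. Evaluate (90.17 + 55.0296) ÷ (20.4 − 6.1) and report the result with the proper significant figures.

10.2

90.17 + 55.0296 = 145.1996, limited to 2 d.p. → 5 s.f.; 20.4 − 6.1 = 14.3, limited to 1 d.p. → 3 s.f.
Carrying full precision, 145.1996 ÷ 14.3 = 10.1538181818…; keep min(5, 3) = 3 s.f.
Rounded to 3 significant figures: 10.2.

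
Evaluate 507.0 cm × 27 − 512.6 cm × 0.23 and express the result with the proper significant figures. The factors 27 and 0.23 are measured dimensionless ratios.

507.0 × 27 = 13689 → 1.4 × 10⁴ cm (2 s.f., last digit at the 10^3 place).
512.6 × 0.23 = 117.898 → 1.2 × 10² cm (2 s.f., last digit at the 10^1 place).
Difference: 13571.102 cm; keep the coarser place, 10^3.
Result: 1.4 × 10⁴ cm.

1.4 × 10⁴ cm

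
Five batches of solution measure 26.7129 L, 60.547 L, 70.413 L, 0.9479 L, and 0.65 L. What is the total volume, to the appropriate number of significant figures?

159.27 L

26.7129 L + 60.547 L + 70.413 L + 0.9479 L + 0.65 L = 159.2708 L.
Addition/subtraction keeps the fewest decimal places: 26.7129 → 4 decimal places, 60.547 → 3 decimal places, 70.413 → 3 decimal places, 0.9479 → 4 decimal places, 0.65 → 2 decimal places; limit is 2.
Rounded to 2 decimal places: 159.27 L.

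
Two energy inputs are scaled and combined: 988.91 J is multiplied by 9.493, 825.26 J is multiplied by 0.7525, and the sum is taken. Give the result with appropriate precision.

988.91 × 9.493 = 9387.72263 → 9388 J (4 s.f., last digit at the 10^0 place).
825.26 × 0.7525 = 621.00815 → 621.0 J (4 s.f., last digit at the 10^-1 place).
Sum: 10008.73078 J; keep the coarser place, 10^0.
Result: 10009 J.

10009 J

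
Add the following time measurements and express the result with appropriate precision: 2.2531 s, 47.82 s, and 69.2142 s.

2.2531 s + 47.82 s + 69.2142 s = 119.2873 s.
Addition/subtraction keeps the fewest decimal places: 2.2531 → 4 decimal places, 47.82 → 2 decimal places, 69.2142 → 4 decimal places; limit is 2.
Rounded to 2 decimal places: 119.29 s.

119.29 s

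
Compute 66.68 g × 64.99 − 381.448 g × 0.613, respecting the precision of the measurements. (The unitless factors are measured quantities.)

4100. g

66.68 × 64.99 = 4333.5332 → 4.334 × 10^3 g (4 s.f., last digit at the 10^0 place).
381.448 × 0.613 = 233.827624 → 234 g (3 s.f., last digit at the 10^0 place).
Difference: 4099.705576 g; keep the coarser place, 10^0.
Result: 4100. g.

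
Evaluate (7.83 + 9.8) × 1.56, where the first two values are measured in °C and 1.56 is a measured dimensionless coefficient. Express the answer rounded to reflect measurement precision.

7.83 °C + 9.8 °C = 17.63 °C; the sum is limited to 1 decimal place (3 s.f.).
Carrying full precision, 17.63 × 1.56 = 27.5028 °C; 1.56 has 3 s.f., so the result keeps min(3, 3) = 3 s.f.
Rounded to 3 significant figures: 27.5 °C.

27.5 °C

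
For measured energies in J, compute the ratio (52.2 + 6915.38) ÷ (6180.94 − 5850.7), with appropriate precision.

21.10

52.2 + 6915.38 = 6967.58, limited to 1 d.p. → 5 s.f.; 6180.94 − 5850.7 = 330.24, limited to 1 d.p. → 4 s.f.
Carrying full precision, 6967.58 ÷ 330.24 = 21.0985343992…; keep min(5, 4) = 4 s.f.
Rounded to 4 significant figures: 21.10.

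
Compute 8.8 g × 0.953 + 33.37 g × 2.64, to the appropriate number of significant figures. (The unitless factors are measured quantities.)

96.5 g

8.8 × 0.953 = 8.3864 → 8.4 g (2 s.f., last digit at the 10^-1 place).
33.37 × 2.64 = 88.0968 → 88.1 g (3 s.f., last digit at the 10^-1 place).
Sum: 96.4832 g; keep the coarser place, 10^-1.
Result: 96.5 g.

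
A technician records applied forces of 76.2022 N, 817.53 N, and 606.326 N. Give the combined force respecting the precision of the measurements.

76.2022 N + 817.53 N + 606.326 N = 1500.0582 N.
Addition/subtraction keeps the fewest decimal places: 76.2022 → 4 decimal places, 817.53 → 2 decimal places, 606.326 → 3 decimal places; limit is 2.
Rounded to 2 decimal places: 1500.06 N.

1500.06 N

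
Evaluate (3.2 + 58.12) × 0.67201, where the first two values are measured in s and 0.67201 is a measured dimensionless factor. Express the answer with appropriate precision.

41.2 s

3.2 s + 58.12 s = 61.32 s; the sum is limited to 1 decimal place (3 s.f.).
Carrying full precision, 61.32 × 0.67201 = 41.2076532 s; 0.67201 has 5 s.f., so the result keeps min(3, 5) = 3 s.f.
Rounded to 3 significant figures: 41.2 s.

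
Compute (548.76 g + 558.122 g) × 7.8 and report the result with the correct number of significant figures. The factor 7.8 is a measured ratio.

548.76 g + 558.122 g = 1106.882 g; the sum is limited to 2 decimal places (6 s.f.).
Carrying full precision, 1106.882 × 7.8 = 8633.6796 g; 7.8 has 2 s.f., so the result keeps min(6, 2) = 2 s.f.
Rounded to 2 significant figures: 8.6 × 10^3 g.

8.6 × 10^3 g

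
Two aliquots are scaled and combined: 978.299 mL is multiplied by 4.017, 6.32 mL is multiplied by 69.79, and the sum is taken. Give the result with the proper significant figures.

978.299 × 4.017 = 3929.827083 → 3.930 × 10³ mL (4 s.f., last digit at the 10^0 place).
6.32 × 69.79 = 441.0728 → 441 mL (3 s.f., last digit at the 10^0 place).
Sum: 4370.899883 mL; keep the coarser place, 10^0.
Result: 4371 mL.

4371 mL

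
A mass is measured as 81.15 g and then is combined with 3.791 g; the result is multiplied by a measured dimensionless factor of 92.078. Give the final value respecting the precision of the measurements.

81.15 g + 3.791 g = 84.941 g; the sum is limited to 2 decimal places (4 s.f.).
Carrying full precision, 84.941 × 92.078 = 7821.197398 g; 92.078 has 5 s.f., so the result keeps min(4, 5) = 4 s.f.
Rounded to 4 significant figures: 7821 g.

7821 g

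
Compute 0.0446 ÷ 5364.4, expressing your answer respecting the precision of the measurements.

8.31 × 10^-6

0.0446 ÷ 5364.4 = 0.00000831407053911…
Multiplication/division keeps the fewest significant figures: 0.0446 → 3 s.f., 5364.4 → 5 s.f.; limit is 3.
Rounded to 3 significant figures: 8.31 × 10^-6.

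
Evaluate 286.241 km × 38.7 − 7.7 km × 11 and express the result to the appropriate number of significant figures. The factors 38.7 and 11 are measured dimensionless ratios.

1.10 × 10^4 km

286.241 × 38.7 = 11077.5267 → 1.11 × 10^4 km (3 s.f., last digit at the 10^2 place).
7.7 × 11 = 84.7 → 85 km (2 s.f., last digit at the 10^0 place).
Difference: 10992.8267 km; keep the coarser place, 10^2.
Result: 1.10 × 10^4 km.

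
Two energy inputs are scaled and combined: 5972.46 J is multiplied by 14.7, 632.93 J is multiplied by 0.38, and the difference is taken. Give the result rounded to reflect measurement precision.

8.76 × 10^4 J

5972.46 × 14.7 = 87795.162 → 8.78 × 10^4 J (3 s.f., last digit at the 10^2 place).
632.93 × 0.38 = 240.5134 → 2.4 × 10^2 J (2 s.f., last digit at the 10^1 place).
Difference: 87554.6486 J; keep the coarser place, 10^2.
Result: 8.76 × 10^4 J.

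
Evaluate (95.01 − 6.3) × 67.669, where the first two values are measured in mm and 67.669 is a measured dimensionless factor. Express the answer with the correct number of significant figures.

95.01 mm − 6.3 mm = 88.71 mm; the difference is limited to 1 decimal place (3 s.f.).
Carrying full precision, 88.71 × 67.669 = 6002.91699 mm; 67.669 has 5 s.f., so the result keeps min(3, 5) = 3 s.f.
Rounded to 3 significant figures: 6.00 × 10^3 mm.

6.00 × 10^3 mm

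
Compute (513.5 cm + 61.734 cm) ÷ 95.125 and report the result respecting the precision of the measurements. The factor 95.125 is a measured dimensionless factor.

513.5 cm + 61.734 cm = 575.234 cm; the sum is limited to 1 decimal place (4 s.f.).
Carrying full precision, 575.234 ÷ 95.125 = 6.04713797635… cm; 95.125 has 5 s.f., so the result keeps min(4, 5) = 4 s.f.
Rounded to 4 significant figures: 6.047 cm.

6.047 cm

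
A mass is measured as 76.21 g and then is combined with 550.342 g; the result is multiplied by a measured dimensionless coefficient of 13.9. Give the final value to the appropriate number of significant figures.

76.21 g + 550.342 g = 626.552 g; the sum is limited to 2 decimal places (5 s.f.).
Carrying full precision, 626.552 × 13.9 = 8709.0728 g; 13.9 has 3 s.f., so the result keeps min(5, 3) = 3 s.f.
Rounded to 3 significant figures: 8.71 × 10³ g.

8.71 × 10³ g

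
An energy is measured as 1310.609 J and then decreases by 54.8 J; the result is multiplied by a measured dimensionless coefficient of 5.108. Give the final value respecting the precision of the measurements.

6415 J

1310.609 J − 54.8 J = 1255.809 J; the difference is limited to 1 decimal place (5 s.f.).
Carrying full precision, 1255.809 × 5.108 = 6414.672372 J; 5.108 has 4 s.f., so the result keeps min(5, 4) = 4 s.f.
Rounded to 4 significant figures: 6415 J.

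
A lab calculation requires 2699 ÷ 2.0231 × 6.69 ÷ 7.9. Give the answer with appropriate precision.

1.1 × 10³

2699 ÷ 2.0231 × 6.69 ÷ 7.9 = 1129.75575145…
Multiplication/division keeps the fewest significant figures: 2699 → 4 s.f., 2.0231 → 5 s.f., 6.69 → 3 s.f., 7.9 → 2 s.f.; limit is 2.
Rounded to 2 significant figures: 1.1 × 10³.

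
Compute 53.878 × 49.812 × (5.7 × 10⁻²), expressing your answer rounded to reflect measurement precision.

53.878 × 49.812 × (5.7 × 10⁻²) = 152.974943352
Multiplication/division keeps the fewest significant figures: 53.878 → 5 s.f., 49.812 → 5 s.f., 5.7 × 10⁻² → 2 s.f.; limit is 2.
Rounded to 2 significant figures: 1.5 × 10².

1.5 × 10²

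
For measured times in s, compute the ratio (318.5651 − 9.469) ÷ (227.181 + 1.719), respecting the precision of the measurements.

1.35035

318.5651 − 9.469 = 309.0961, limited to 3 d.p. → 6 s.f.; 227.181 + 1.719 = 228.900, limited to 3 d.p. → 6 s.f.
Carrying full precision, 309.0961 ÷ 228.900 = 1.35035430319…; keep min(6, 6) = 6 s.f.
Rounded to 6 significant figures: 1.35035.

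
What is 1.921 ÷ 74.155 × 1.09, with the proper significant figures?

1.921 ÷ 74.155 × 1.09 = 0.0282366664419…
Multiplication/division keeps the fewest significant figures: 1.921 → 4 s.f., 74.155 → 5 s.f., 1.09 → 3 s.f.; limit is 3.
Rounded to 3 significant figures: 0.0282.

0.0282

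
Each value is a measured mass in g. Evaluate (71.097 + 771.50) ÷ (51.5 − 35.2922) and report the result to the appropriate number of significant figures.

71.097 + 771.50 = 842.597, limited to 2 d.p. → 5 s.f.; 51.5 − 35.2922 = 16.2078, limited to 1 d.p. → 3 s.f.
Carrying full precision, 842.597 ÷ 16.2078 = 51.9871296536…; keep min(5, 3) = 3 s.f.
Rounded to 3 significant figures: 52.0.

52.0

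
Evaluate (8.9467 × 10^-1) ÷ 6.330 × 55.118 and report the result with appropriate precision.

7.790

(8.9467 × 10^-1) ÷ 6.330 × 55.118 = 7.79027188942…
Multiplication/division keeps the fewest significant figures: 8.9467 × 10^-1 → 5 s.f., 6.330 → 4 s.f., 55.118 → 5 s.f.; limit is 4.
Rounded to 4 significant figures: 7.790.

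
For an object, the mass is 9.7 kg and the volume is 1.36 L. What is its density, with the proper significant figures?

density = 9.7 kg ÷ 1.36 L = 7.13235294118… kg/L.
9.7 has 2 significant figures; 1.36 has 3.
Division/multiplication keeps the fewest: 2 significant figures.
Rounded: 7.1 kg/L.

7.1 kg/L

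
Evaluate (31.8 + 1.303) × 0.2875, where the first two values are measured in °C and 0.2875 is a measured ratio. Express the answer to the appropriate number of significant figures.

9.52 °C

31.8 °C + 1.303 °C = 33.103 °C; the sum is limited to 1 decimal place (3 s.f.).
Carrying full precision, 33.103 × 0.2875 = 9.5171125 °C; 0.2875 has 4 s.f., so the result keeps min(3, 4) = 3 s.f.
Rounded to 3 significant figures: 9.52 °C.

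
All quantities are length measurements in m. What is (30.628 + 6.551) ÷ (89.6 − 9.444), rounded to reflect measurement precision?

30.628 + 6.551 = 37.179, limited to 3 d.p. → 5 s.f.; 89.6 − 9.444 = 80.156, limited to 1 d.p. → 3 s.f.
Carrying full precision, 37.179 ÷ 80.156 = 0.4638330256…; keep min(5, 3) = 3 s.f.
Rounded to 3 significant figures: 0.464.

0.464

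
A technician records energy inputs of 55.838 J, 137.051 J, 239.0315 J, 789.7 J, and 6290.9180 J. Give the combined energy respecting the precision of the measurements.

55.838 J + 137.051 J + 239.0315 J + 789.7 J + 6290.9180 J = 7512.5385 J.
Addition/subtraction keeps the fewest decimal places: 55.838 → 3 decimal places, 137.051 → 3 decimal places, 239.0315 → 4 decimal places, 789.7 → 1 decimal place, 6290.9180 → 4 decimal places; limit is 1.
Rounded to 1 decimal place: 7512.5 J.

7512.5 J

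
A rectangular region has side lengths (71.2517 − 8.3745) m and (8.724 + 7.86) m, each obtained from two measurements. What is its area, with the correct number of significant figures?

71.2517 − 8.3745 = 62.8772, limited to 4 d.p. → 6 s.f.; 8.724 + 7.86 = 16.584, limited to 2 d.p. → 4 s.f.
Carrying full precision, 62.8772 × 16.584 = 1042.7554848; keep min(6, 4) = 4 s.f.
Rounded to 4 significant figures: 1.043 × 10³ m².

1.043 × 10³ m²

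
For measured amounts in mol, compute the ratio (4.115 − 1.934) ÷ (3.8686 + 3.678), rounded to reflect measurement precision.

2.890 × 10⁻¹

4.115 − 1.934 = 2.181, limited to 3 d.p. → 4 s.f.; 3.8686 + 3.678 = 7.5466, limited to 3 d.p. → 4 s.f.
Carrying full precision, 2.181 ÷ 7.5466 = 0.289004319826…; keep min(4, 4) = 4 s.f.
Rounded to 4 significant figures: 2.890 × 10⁻¹.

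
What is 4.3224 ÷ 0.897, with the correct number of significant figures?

4.3224 ÷ 0.897 = 4.81872909699…
Multiplication/division keeps the fewest significant figures: 4.3224 → 5 s.f., 0.897 → 3 s.f.; limit is 3.
Rounded to 3 significant figures: 4.82.

4.82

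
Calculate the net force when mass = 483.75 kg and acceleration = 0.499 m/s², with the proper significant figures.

241 N

net force = 483.75 kg × 0.499 m/s² = 241.39125 N.
483.75 has 5 significant figures; 0.499 has 3.
Division/multiplication keeps the fewest: 3 significant figures.
Rounded: 241 N.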